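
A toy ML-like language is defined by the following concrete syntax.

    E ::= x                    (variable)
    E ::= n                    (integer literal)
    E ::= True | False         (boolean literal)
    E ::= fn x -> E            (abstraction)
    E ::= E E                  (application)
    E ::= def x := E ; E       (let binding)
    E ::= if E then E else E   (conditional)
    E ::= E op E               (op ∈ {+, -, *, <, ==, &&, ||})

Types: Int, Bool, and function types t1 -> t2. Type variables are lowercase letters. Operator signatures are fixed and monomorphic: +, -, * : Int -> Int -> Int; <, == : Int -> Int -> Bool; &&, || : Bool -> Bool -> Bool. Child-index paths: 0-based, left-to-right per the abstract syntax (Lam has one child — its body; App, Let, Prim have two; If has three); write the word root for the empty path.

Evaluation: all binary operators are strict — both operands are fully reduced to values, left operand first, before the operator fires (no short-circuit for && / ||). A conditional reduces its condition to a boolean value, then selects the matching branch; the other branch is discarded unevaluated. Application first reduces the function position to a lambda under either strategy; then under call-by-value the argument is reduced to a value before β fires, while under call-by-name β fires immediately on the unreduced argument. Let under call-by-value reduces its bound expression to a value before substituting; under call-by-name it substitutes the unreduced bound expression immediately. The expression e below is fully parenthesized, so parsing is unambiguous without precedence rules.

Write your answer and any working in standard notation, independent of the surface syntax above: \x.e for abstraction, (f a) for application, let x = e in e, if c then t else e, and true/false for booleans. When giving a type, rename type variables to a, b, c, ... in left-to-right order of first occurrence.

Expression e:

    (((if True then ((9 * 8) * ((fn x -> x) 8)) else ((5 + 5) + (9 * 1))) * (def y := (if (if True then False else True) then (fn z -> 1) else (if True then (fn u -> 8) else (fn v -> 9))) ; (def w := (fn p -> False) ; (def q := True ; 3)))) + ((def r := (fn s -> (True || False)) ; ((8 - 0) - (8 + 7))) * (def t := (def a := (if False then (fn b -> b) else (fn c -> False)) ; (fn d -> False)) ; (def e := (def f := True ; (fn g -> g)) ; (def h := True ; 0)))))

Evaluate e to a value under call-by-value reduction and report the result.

Working:
step 0: (((if true then ((9 * 8) * ((\x.x) 8)) else ((5 + 5) + (9 * 1))) * (let y = (if (if true then false else true) then (\z.1) else (if true then (\u.8) else (\v.9))) in (let w = (\p.false) in (let q = true in 3)))) + ((let r = (\s.(true || false)) in ((8 - 0) - (8 + 7))) * (let t = (let a = (if false then (\b.b) else (\c.false)) in (\d.false)) in (let e = (let f = true in (\g.g)) in (let h = true in 0)))))
step 1: [if@0.0] ((((9 * 8) * ((\x.x) 8)) * (let y = (if (if true then false else true) then (\z.1) else (if true then (\u.8) else (\v.9))) in (let w = (\p.false) in (let q = true in 3)))) + ((let r = (\s.(true || false)) in ((8 - 0) - (8 + 7))) * (let t = (let a = (if false then (\b.b) else (\c.false)) in (\d.false)) in (let e = (let f = true in (\g.g)) in (let h = true in 0)))))
step 2: [delta@0.0.0] (((72 * ((\x.x) 8)) * (let y = (if (if true then false else true) then (\z.1) else (if true then (\u.8) else (\v.9))) in (let w = (\p.false) in (let q = true in 3)))) + ((let r = (\s.(true || false)) in ((8 - 0) - (8 + 7))) * (let t = (let a = (if false then (\b.b) else (\c.false)) in (\d.false)) in (let e = (let f = true in (\g.g)) in (let h = true in 0)))))
step 3: [beta@0.0.1] (((72 * 8) * (let y = (if (if true then false else true) then (\z.1) else (if true then (\u.8) else (\v.9))) in (let w = (\p.false) in (let q = true in 3)))) + ((let r = (\s.(true || false)) in ((8 - 0) - (8 + 7))) * (let t = (let a = (if false then (\b.b) else (\c.false)) in (\d.false)) in (let e = (let f = true in (\g.g)) in (let h = true in 0)))))
step 4: [delta@0.0] ((576 * (let y = (if (if true then false else true) then (\z.1) else (if true then (\u.8) else (\v.9))) in (let w = (\p.false) in (let q = true in 3)))) + ((let r = (\s.(true || false)) in ((8 - 0) - (8 + 7))) * (let t = (let a = (if false then (\b.b) else (\c.false)) in (\d.false)) in (let e = (let f = true in (\g.g)) in (let h = true in 0)))))
step 5: [if@0.1.0.0] ((576 * (let y = (if false then (\z.1) else (if true then (\u.8) else (\v.9))) in (let w = (\p.false) in (let q = true in 3)))) + ((let r = (\s.(true || false)) in ((8 - 0) - (8 + 7))) * (let t = (let a = (if false then (\b.b) else (\c.false)) in (\d.false)) in (let e = (let f = true in (\g.g)) in (let h = true in 0)))))
step 6: [if@0.1.0] ((576 * (let y = (if true then (\u.8) else (\v.9)) in (let w = (\p.false) in (let q = true in 3)))) + ((let r = (\s.(true || false)) in ((8 - 0) - (8 + 7))) * (let t = (let a = (if false then (\b.b) else (\c.false)) in (\d.false)) in (let e = (let f = true in (\g.g)) in (let h = true in 0)))))
step 7: [if@0.1.0] ((576 * (let y = (\u.8) in (let w = (\p.false) in (let q = true in 3)))) + ((let r = (\s.(true || false)) in ((8 - 0) - (8 + 7))) * (let t = (let a = (if false then (\b.b) else (\c.false)) in (\d.false)) in (let e = (let f = true in (\g.g)) in (let h = true in 0)))))
step 8: [let@0.1] ((576 * (let w = (\p.false) in (let q = true in 3))) + ((let r = (\s.(true || false)) in ((8 - 0) - (8 + 7))) * (let t = (let a = (if false then (\b.b) else (\c.false)) in (\d.false)) in (let e = (let f = true in (\g.g)) in (let h = true in 0)))))
step 9: [let@0.1] ((576 * (let q = true in 3)) + ((let r = (\s.(true || false)) in ((8 - 0) - (8 + 7))) * (let t = (let a = (if false then (\b.b) else (\c.false)) in (\d.false)) in (let e = (let f = true in (\g.g)) in (let h = true in 0)))))
step 10: [let@0.1] ((576 * 3) + ((let r = (\s.(true || false)) in ((8 - 0) - (8 + 7))) * (let t = (let a = (if false then (\b.b) else (\c.false)) in (\d.false)) in (let e = (let f = true in (\g.g)) in (let h = true in 0)))))
step 11: [delta@0] (1728 + ((let r = (\s.(true || false)) in ((8 - 0) - (8 + 7))) * (let t = (let a = (if false then (\b.b) else (\c.false)) in (\d.false)) in (let e = (let f = true in (\g.g)) in (let h = true in 0)))))
step 12: [let@1.0] (1728 + (((8 - 0) - (8 + 7)) * (let t = (let a = (if false then (\b.b) else (\c.false)) in (\d.false)) in (let e = (let f = true in (\g.g)) in (let h = true in 0)))))
step 13: [delta@1.0.0] (1728 + ((8 - (8 + 7)) * (let t = (let a = (if false then (\b.b) else (\c.false)) in (\d.false)) in (let e = (let f = true in (\g.g)) in (let h = true in 0)))))
step 14: [delta@1.0.1] (1728 + ((8 - 15) * (let t = (let a = (if false then (\b.b) else (\c.false)) in (\d.false)) in (let e = (let f = true in (\g.g)) in (let h = true in 0)))))
step 15: [delta@1.0] (1728 + (-7 * (let t = (let a = (if false then (\b.b) else (\c.false)) in (\d.false)) in (let e = (let f = true in (\g.g)) in (let h = true in 0)))))
step 16: [if@1.1.0.0] (1728 + (-7 * (let t = (let a = (\c.false) in (\d.false)) in (let e = (let f = true in (\g.g)) in (let h = true in 0)))))
step 17: [let@1.1.0] (1728 + (-7 * (let t = (\d.false) in (let e = (let f = true in (\g.g)) in (let h = true in 0)))))
step 18: [let@1.1] (1728 + (-7 * (let e = (let f = true in (\g.g)) in (let h = true in 0))))
step 19: [let@1.1.0] (1728 + (-7 * (let e = (\g.g) in (let h = true in 0))))
step 20: [let@1.1] (1728 + (-7 * (let h = true in 0)))
step 21: [let@1.1] (1728 + (-7 * 0))
step 22: [delta@1] (1728 + 0)
step 23: [delta@root] 1728

Answer: 1728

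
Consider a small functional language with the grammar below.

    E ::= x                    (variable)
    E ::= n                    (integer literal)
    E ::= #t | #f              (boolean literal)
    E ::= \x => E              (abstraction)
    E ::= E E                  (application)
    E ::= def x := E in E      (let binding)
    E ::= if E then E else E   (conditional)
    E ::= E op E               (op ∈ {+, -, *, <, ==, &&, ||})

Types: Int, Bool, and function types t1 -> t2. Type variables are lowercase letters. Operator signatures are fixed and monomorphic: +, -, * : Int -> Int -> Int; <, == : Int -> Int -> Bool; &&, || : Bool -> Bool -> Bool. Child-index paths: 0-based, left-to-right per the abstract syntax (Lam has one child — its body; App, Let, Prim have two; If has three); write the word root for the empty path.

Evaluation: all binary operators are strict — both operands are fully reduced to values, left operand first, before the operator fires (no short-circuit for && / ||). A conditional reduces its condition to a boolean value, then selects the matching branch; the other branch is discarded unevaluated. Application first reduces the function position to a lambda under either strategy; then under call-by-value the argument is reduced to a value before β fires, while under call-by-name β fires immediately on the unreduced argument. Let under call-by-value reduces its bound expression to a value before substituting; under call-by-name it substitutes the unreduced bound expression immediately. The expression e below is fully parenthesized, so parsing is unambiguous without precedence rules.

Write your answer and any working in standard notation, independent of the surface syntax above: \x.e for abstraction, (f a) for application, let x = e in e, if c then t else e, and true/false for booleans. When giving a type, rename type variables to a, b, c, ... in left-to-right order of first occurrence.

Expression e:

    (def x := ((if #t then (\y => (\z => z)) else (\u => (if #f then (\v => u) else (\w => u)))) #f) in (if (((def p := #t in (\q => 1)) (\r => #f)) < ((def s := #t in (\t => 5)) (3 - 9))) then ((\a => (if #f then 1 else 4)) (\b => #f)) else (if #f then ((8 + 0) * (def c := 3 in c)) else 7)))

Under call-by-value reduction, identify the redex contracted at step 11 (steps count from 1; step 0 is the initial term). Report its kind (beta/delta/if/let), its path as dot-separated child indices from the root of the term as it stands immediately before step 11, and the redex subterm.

Answer: beta at root : ((\a.(if false then 1 else 4)) (\b.false))

Trace:
step 0: (let x = ((if true then (\y.(\z.z)) else (\u.(if false then (\v.u) else (\w.u)))) false) in (if (((let p = true in (\q.1)) (\r.false)) < ((let s = true in (\t.5)) (3 - 9))) then ((\a.(if false then 1 else 4)) (\b.false)) else (if false then ((8 + 0) * (let c = 3 in c)) else 7)))
step 1: [if@0.0] (let x = ((\y.(\z.z)) false) in (if (((let p = true in (\q.1)) (\r.false)) < ((let s = true in (\t.5)) (3 - 9))) then ((\a.(if false then 1 else 4)) (\b.false)) else (if false then ((8 + 0) * (let c = 3 in c)) else 7)))
step 2: [beta@0] (let x = (\z.z) in (if (((let p = true in (\q.1)) (\r.false)) < ((let s = true in (\t.5)) (3 - 9))) then ((\a.(if false then 1 else 4)) (\b.false)) else (if false then ((8 + 0) * (let c = 3 in c)) else 7)))
step 3: [let@root] (if (((let p = true in (\q.1)) (\r.false)) < ((let s = true in (\t.5)) (3 - 9))) then ((\a.(if false then 1 else 4)) (\b.false)) else (if false then ((8 + 0) * (let c = 3 in c)) else 7))
step 4: [let@0.0.0] (if (((\q.1) (\r.false)) < ((let s = true in (\t.5)) (3 - 9))) then ((\a.(if false then 1 else 4)) (\b.false)) else (if false then ((8 + 0) * (let c = 3 in c)) else 7))
step 5: [beta@0.0] (if (1 < ((let s = true in (\t.5)) (3 - 9))) then ((\a.(if false then 1 else 4)) (\b.false)) else (if false then ((8 + 0) * (let c = 3 in c)) else 7))
step 6: [let@0.1.0] (if (1 < ((\t.5) (3 - 9))) then ((\a.(if false then 1 else 4)) (\b.false)) else (if false then ((8 + 0) * (let c = 3 in c)) else 7))
step 7: [delta@0.1.1] (if (1 < ((\t.5) -6)) then ((\a.(if false then 1 else 4)) (\b.false)) else (if false then ((8 + 0) * (let c = 3 in c)) else 7))
step 8: [beta@0.1] (if (1 < 5) then ((\a.(if false then 1 else 4)) (\b.false)) else (if false then ((8 + 0) * (let c = 3 in c)) else 7))
step 9: [delta@0] (if true then ((\a.(if false then 1 else 4)) (\b.false)) else (if false then ((8 + 0) * (let c = 3 in c)) else 7))
step 10: [if@root] ((\a.(if false then 1 else 4)) (\b.false))
step 11: [beta@root] (if false then 1 else 4)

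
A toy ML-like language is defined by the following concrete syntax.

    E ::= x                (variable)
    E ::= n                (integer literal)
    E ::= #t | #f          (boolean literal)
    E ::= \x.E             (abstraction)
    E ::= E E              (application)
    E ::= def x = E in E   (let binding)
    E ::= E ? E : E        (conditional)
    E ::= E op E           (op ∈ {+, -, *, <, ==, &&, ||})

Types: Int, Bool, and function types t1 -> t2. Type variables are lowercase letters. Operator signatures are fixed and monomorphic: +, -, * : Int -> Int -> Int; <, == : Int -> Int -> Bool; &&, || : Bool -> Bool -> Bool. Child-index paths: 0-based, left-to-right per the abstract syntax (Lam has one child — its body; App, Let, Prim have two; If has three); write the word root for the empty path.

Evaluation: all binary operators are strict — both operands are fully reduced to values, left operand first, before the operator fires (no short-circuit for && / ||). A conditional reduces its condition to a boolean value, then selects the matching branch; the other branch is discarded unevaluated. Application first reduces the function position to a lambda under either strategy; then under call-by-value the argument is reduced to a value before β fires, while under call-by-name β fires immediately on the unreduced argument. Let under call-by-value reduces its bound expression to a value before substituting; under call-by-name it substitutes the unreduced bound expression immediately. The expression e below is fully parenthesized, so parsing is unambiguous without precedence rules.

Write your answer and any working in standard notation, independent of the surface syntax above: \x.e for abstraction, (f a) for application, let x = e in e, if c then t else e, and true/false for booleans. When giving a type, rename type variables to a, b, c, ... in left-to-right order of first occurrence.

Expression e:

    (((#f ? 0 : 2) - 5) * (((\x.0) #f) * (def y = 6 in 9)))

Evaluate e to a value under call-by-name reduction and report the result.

Derivation:
step 0: (((if false then 0 else 2) - 5) * (((\x.0) false) * (let y = 6 in 9)))
step 1: [if@0.0] ((2 - 5) * (((\x.0) false) * (let y = 6 in 9)))
step 2: [delta@0] (-3 * (((\x.0) false) * (let y = 6 in 9)))
step 3: [beta@1.0] (-3 * (0 * (let y = 6 in 9)))
step 4: [let@1.1] (-3 * (0 * 9))
step 5: [delta@1] (-3 * 0)
step 6: [delta@root] 0

Answer: 0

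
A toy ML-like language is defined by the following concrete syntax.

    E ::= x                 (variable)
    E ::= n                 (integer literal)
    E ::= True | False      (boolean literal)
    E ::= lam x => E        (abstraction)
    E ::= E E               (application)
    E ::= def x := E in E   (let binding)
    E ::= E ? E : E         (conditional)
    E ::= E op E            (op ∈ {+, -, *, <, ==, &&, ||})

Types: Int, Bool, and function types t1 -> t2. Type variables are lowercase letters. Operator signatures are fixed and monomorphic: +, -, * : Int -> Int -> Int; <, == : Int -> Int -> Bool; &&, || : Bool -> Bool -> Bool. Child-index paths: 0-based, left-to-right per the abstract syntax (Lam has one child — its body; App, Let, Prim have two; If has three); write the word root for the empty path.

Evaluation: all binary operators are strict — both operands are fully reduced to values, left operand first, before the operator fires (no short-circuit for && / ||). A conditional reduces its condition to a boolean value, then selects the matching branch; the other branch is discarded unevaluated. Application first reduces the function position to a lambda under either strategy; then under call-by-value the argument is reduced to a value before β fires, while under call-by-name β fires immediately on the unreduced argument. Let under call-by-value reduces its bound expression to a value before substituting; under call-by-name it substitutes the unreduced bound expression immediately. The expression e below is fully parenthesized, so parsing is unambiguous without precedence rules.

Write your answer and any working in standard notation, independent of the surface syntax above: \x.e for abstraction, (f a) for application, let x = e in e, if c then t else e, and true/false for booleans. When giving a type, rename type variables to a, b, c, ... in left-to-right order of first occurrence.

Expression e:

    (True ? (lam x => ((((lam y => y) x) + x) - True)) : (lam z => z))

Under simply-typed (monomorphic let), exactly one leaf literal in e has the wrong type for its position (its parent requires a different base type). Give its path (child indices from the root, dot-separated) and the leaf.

Answer: 1.0.1 : true

Working:
  unify Bool ~ Bool
y : b
\y._ : b -> b
x : a
  unify b -> b ~ a -> c
  unify b ~ a
  unify a ~ c
_ _ : c
  unify c ~ Int
x : Int
  unify Int ~ Int
  unify Int ~ Int
  unify Bool ~ Int
  FAIL: mismatch Bool ~ Int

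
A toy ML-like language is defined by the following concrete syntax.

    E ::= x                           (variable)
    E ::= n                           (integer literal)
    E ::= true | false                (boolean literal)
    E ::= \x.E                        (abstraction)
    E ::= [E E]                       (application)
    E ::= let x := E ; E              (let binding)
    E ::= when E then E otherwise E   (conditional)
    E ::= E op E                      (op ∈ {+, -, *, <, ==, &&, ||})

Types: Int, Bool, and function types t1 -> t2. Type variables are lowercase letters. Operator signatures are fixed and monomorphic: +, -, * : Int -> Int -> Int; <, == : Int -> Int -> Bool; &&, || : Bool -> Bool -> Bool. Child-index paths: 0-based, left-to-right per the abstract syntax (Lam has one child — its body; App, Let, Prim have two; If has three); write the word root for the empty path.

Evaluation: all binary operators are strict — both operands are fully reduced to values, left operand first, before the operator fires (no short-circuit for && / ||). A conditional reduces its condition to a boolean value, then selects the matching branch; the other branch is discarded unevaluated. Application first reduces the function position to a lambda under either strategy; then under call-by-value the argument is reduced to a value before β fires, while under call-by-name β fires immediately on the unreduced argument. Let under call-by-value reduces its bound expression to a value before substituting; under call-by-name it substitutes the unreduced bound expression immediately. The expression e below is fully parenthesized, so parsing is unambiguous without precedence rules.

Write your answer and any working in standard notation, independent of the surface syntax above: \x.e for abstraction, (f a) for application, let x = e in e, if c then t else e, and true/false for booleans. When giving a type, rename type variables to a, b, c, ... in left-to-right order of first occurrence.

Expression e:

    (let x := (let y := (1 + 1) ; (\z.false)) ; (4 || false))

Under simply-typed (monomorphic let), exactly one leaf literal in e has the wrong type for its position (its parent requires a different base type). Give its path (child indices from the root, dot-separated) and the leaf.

Answer: 1.0 : 4

Trace:
  unify Int ~ Int
  unify Int ~ Int
let y : Int
\z._ : a -> Bool
let x : a -> Bool
  unify Int ~ Bool
  FAIL: mismatch Int ~ Bool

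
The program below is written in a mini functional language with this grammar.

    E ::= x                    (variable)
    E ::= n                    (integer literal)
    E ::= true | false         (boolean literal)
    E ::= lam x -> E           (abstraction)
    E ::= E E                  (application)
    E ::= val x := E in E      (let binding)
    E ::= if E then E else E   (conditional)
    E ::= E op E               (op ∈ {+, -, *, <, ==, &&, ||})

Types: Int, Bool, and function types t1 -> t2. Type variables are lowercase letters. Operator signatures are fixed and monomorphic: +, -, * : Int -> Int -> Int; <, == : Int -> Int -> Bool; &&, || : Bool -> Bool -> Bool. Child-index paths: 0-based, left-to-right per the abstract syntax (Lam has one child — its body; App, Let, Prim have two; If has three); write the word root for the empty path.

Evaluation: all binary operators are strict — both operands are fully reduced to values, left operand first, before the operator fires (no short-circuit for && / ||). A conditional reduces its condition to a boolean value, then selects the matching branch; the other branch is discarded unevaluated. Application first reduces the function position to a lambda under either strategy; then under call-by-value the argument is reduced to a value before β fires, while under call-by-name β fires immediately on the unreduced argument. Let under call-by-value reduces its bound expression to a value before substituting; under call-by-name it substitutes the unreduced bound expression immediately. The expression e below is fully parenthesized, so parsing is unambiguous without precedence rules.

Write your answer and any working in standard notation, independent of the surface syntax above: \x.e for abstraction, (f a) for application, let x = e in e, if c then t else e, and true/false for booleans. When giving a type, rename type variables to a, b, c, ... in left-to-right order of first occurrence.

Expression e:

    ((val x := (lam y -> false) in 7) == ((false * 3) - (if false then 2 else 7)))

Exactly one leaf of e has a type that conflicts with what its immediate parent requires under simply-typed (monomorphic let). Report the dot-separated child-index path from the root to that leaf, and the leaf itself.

Working:
\y._ : a -> Bool
let x : a -> Bool
  unify Int ~ Int
  unify Bool ~ Int
  FAIL: mismatch Bool ~ Int

Answer: 1.0.0 : false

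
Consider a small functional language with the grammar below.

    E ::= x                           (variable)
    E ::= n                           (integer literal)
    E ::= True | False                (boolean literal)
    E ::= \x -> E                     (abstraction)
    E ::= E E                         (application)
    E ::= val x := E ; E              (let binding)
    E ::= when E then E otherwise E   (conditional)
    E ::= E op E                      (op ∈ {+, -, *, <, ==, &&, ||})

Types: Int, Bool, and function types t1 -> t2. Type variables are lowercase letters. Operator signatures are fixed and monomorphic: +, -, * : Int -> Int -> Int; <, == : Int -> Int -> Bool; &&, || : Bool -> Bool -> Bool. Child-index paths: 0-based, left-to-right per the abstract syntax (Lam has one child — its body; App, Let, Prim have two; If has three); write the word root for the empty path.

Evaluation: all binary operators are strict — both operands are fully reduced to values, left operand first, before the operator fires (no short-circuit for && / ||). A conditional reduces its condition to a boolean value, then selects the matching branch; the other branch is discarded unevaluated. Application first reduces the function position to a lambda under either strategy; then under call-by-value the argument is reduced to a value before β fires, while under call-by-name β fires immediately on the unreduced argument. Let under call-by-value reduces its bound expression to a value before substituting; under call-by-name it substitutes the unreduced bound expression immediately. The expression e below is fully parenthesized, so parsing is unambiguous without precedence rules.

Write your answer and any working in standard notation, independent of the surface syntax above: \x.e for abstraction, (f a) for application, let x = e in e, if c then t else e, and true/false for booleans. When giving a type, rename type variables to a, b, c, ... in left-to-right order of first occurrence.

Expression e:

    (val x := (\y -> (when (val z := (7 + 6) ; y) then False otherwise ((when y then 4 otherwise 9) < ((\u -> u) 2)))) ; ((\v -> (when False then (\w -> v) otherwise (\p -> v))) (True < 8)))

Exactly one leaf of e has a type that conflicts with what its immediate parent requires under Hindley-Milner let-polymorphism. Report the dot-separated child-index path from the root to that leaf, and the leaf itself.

Answer: 1.1.0 : true

Working:
  unify Int ~ Int
  unify Int ~ Int
let z : Int
y : a
  unify a ~ Bool
y : Bool
  unify Bool ~ Bool
  unify Int ~ Int
  unify Int ~ Int
u : b
\u._ : b -> b
  unify b -> b ~ Int -> c
  unify b ~ Int
  unify Int ~ c
_ _ : Int
  unify Int ~ Int
  unify Bool ~ Bool
\y._ : Bool -> Bool
let x : Bool -> Bool
  unify Bool ~ Bool
v : d
\w._ : e -> d
v : d
\p._ : f -> d
  unify e -> d ~ f -> d
  unify e ~ f
  unify d ~ d
\v._ : d -> f -> d
  unify Bool ~ Int
  FAIL: mismatch Bool ~ Int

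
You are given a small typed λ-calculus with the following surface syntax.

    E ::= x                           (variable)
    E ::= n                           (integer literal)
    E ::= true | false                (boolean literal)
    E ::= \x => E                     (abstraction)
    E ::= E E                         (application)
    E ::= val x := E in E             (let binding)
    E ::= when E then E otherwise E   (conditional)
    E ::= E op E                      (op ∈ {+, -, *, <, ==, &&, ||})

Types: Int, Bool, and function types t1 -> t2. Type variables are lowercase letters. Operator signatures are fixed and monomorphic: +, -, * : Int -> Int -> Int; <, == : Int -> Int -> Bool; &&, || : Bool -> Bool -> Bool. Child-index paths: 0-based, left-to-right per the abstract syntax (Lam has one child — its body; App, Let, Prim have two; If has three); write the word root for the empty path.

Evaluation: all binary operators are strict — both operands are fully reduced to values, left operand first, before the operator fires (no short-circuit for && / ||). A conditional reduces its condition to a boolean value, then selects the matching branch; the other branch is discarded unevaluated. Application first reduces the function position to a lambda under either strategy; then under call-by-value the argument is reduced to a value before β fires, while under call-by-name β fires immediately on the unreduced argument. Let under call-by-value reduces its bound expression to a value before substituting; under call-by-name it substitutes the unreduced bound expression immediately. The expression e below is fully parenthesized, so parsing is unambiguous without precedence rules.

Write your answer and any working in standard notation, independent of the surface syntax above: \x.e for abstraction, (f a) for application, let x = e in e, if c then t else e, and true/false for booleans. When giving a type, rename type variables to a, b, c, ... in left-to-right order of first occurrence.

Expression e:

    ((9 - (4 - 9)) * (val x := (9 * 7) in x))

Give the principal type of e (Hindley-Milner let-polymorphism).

Answer: Int

Working:
  unify Int ~ Int
  unify Int ~ Int
  unify Int ~ Int
  unify Int ~ Int
  unify Int ~ Int
  unify Int ~ Int
  unify Int ~ Int
let x : Int
x : Int
  unify Int ~ Int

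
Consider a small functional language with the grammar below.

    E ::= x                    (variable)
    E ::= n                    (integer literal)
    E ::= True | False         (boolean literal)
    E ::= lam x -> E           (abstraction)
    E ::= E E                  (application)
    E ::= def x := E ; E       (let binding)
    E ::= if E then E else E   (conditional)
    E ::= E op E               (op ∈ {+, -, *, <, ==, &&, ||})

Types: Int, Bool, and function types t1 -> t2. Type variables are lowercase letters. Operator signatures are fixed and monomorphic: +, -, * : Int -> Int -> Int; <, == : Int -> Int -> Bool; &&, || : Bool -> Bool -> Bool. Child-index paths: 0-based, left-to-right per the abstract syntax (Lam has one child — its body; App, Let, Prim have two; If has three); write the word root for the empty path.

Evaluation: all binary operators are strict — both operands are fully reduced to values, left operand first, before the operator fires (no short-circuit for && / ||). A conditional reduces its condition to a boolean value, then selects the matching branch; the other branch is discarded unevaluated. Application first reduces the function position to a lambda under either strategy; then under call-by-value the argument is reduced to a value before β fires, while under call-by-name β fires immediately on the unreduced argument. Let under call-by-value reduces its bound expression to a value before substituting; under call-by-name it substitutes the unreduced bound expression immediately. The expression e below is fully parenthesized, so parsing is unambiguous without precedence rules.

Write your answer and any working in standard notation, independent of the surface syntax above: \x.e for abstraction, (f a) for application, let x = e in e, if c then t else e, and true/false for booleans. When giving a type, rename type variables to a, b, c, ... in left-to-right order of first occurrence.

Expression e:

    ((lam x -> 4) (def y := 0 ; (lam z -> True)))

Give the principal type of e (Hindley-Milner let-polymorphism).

Answer: Int

Derivation:
\x._ : a -> Int
let y : Int
\z._ : b -> Bool
  unify a -> Int ~ (b -> Bool) -> c
  unify a ~ b -> Bool
  unify Int ~ c
_ _ : Int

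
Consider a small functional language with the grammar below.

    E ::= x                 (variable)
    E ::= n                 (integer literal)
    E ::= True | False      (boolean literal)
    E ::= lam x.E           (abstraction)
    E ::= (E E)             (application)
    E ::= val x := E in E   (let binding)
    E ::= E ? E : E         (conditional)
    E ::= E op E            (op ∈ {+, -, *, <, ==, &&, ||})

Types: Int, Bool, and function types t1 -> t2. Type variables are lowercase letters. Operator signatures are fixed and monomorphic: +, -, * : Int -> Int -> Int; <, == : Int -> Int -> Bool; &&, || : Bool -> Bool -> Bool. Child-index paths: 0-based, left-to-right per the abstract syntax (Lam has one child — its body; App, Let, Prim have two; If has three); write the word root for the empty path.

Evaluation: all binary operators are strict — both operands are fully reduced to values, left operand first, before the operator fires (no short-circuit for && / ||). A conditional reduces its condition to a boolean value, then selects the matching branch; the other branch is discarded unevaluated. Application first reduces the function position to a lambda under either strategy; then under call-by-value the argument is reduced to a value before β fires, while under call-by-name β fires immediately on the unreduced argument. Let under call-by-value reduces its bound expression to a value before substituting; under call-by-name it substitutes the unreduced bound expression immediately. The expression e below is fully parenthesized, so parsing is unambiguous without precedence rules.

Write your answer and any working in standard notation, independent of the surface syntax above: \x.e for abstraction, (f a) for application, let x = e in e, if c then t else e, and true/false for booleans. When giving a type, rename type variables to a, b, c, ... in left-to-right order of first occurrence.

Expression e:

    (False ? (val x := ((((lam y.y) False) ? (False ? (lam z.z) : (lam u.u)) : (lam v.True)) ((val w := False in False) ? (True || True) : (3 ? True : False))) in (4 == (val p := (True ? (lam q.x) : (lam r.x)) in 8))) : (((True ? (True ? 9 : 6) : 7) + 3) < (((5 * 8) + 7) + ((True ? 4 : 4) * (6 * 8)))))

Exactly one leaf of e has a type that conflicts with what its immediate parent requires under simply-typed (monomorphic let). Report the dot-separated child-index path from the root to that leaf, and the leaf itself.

Working:
  unify Bool ~ Bool
y : a
\y._ : a -> a
  unify a -> a ~ Bool -> b
  unify a ~ Bool
  unify Bool ~ b
_ _ : Bool
  unify Bool ~ Bool
  unify Bool ~ Bool
z : c
\z._ : c -> c
u : d
\u._ : d -> d
  unify c -> c ~ d -> d
  unify c ~ d
  unify d ~ d
\v._ : e -> Bool
  unify d -> d ~ e -> Bool
  unify d ~ e
  unify e ~ Bool
let w : Bool
  unify Bool ~ Bool
  unify Bool ~ Bool
  unify Bool ~ Bool
  unify Int ~ Bool
  FAIL: mismatch Int ~ Bool

Answer: 1.0.1.2.0 : 3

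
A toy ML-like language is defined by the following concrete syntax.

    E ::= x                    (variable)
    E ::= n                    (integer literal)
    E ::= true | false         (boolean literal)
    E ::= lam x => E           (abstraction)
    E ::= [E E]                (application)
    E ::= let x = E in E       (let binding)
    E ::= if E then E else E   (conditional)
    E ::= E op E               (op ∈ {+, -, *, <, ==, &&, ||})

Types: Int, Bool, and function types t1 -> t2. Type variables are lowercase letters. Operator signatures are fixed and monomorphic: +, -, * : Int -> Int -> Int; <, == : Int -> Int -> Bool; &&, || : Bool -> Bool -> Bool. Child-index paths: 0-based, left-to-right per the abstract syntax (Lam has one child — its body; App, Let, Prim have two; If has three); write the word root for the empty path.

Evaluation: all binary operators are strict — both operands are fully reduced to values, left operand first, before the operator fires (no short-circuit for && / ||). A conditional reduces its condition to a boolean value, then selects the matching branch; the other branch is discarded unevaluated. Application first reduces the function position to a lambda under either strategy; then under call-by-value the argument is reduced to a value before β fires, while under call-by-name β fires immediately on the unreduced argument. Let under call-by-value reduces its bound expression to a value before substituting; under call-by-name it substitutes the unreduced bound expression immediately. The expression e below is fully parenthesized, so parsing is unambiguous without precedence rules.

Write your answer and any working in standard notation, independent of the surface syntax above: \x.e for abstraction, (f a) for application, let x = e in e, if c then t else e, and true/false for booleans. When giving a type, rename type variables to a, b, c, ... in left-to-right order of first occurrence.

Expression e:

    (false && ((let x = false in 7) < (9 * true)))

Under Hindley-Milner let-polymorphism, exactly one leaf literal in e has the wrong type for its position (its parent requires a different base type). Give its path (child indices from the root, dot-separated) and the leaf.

Working:
  unify Bool ~ Bool
let x : Bool
  unify Int ~ Int
  unify Int ~ Int
  unify Bool ~ Int
  FAIL: mismatch Bool ~ Int

Answer: 1.1.1 : true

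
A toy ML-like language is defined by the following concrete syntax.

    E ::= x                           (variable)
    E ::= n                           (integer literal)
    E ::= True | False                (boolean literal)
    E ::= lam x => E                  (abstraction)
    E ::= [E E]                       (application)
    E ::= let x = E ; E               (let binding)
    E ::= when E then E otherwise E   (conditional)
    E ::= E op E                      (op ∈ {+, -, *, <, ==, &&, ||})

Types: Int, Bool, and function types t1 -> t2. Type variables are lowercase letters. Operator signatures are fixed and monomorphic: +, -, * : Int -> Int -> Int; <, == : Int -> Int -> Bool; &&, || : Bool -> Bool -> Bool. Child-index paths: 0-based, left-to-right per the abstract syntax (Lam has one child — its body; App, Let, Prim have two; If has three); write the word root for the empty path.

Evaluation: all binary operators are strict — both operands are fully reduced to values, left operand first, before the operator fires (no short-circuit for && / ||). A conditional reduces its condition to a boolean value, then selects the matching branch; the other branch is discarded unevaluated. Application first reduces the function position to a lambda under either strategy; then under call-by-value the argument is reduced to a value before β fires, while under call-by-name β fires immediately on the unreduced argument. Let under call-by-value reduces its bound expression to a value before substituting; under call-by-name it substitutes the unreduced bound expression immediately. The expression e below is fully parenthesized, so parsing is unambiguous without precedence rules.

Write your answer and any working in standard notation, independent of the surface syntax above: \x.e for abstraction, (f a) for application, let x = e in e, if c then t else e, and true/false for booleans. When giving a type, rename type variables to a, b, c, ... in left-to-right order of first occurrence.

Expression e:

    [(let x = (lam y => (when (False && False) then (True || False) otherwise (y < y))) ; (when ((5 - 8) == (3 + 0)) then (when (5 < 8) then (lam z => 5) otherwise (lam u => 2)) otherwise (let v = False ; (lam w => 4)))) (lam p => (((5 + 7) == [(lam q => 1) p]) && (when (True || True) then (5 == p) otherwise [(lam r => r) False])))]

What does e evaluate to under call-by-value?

Answer: 4

Working:
step 0: ((let x = (\y.(if (false && false) then (true || false) else (y < y))) in (if ((5 - 8) == (3 + 0)) then (if (5 < 8) then (\z.5) else (\u.2)) else (let v = false in (\w.4)))) (\p.(((5 + 7) == ((\q.1) p)) && (if (true || true) then (5 == p) else ((\r.r) false)))))
step 1: [let@0] ((if ((5 - 8) == (3 + 0)) then (if (5 < 8) then (\z.5) else (\u.2)) else (let v = false in (\w.4))) (\p.(((5 + 7) == ((\q.1) p)) && (if (true || true) then (5 == p) else ((\r.r) false)))))
step 2: [delta@0.0.0] ((if (-3 == (3 + 0)) then (if (5 < 8) then (\z.5) else (\u.2)) else (let v = false in (\w.4))) (\p.(((5 + 7) == ((\q.1) p)) && (if (true || true) then (5 == p) else ((\r.r) false)))))
step 3: [delta@0.0.1] ((if (-3 == 3) then (if (5 < 8) then (\z.5) else (\u.2)) else (let v = false in (\w.4))) (\p.(((5 + 7) == ((\q.1) p)) && (if (true || true) then (5 == p) else ((\r.r) false)))))
step 4: [delta@0.0] ((if false then (if (5 < 8) then (\z.5) else (\u.2)) else (let v = false in (\w.4))) (\p.(((5 + 7) == ((\q.1) p)) && (if (true || true) then (5 == p) else ((\r.r) false)))))
step 5: [if@0] ((let v = false in (\w.4)) (\p.(((5 + 7) == ((\q.1) p)) && (if (true || true) then (5 == p) else ((\r.r) false)))))
step 6: [let@0] ((\w.4) (\p.(((5 + 7) == ((\q.1) p)) && (if (true || true) then (5 == p) else ((\r.r) false)))))
step 7: [beta@root] 4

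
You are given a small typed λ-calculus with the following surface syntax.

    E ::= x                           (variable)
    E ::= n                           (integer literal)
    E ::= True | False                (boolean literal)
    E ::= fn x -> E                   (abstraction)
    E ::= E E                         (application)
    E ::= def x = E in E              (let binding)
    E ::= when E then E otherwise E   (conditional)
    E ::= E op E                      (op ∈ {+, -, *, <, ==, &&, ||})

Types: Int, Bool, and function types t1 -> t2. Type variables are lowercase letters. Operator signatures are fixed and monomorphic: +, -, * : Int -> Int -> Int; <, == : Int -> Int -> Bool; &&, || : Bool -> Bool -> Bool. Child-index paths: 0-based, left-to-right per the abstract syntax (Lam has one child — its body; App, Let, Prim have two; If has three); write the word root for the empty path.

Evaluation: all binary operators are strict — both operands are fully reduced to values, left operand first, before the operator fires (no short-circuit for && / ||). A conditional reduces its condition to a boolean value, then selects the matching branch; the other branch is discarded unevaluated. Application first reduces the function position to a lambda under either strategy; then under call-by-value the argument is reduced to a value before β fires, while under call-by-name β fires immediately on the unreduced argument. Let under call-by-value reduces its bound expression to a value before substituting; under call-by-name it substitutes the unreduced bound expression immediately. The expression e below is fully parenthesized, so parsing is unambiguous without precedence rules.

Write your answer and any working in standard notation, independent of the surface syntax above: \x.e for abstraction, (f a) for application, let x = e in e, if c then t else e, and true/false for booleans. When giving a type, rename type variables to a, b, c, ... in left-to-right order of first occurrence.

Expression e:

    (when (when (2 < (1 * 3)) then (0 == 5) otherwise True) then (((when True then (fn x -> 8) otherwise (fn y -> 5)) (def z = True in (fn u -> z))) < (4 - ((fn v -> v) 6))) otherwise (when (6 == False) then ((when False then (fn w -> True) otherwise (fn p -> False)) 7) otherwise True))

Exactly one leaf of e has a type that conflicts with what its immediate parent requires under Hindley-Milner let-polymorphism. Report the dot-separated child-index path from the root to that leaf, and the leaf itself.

Derivation:
  unify Int ~ Int
  unify Int ~ Int
  unify Int ~ Int
  unify Int ~ Int
  unify Bool ~ Bool
  unify Int ~ Int
  unify Int ~ Int
  unify Bool ~ Bool
  unify Bool ~ Bool
  unify Bool ~ Bool
\x._ : a -> Int
\y._ : b -> Int
  unify a -> Int ~ b -> Int
  unify a ~ b
  unify Int ~ Int
let z : Bool
z : Bool
\u._ : c -> Bool
  unify b -> Int ~ (c -> Bool) -> d
  unify b ~ c -> Bool
  unify Int ~ d
_ _ : Int
  unify Int ~ Int
  unify Int ~ Int
v : e
\v._ : e -> e
  unify e -> e ~ Int -> f
  unify e ~ Int
  unify Int ~ f
_ _ : Int
  unify Int ~ Int
  unify Int ~ Int
  unify Int ~ Int
  unify Bool ~ Int
  FAIL: mismatch Bool ~ Int

Answer: 2.0.1 : false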